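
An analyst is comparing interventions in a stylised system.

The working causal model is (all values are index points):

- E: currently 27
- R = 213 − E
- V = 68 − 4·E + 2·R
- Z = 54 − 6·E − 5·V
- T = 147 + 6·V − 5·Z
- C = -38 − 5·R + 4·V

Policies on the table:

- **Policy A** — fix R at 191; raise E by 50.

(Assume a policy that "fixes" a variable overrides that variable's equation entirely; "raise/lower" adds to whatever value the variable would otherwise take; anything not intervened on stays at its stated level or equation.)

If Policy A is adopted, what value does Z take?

Policy A (R := 191, E + 50):
  E = 27 + 50 = 77
  R = 191
  V = 68 − 4·77 + 2·191 = 142
  Z = 54 − 6·77 − 5·142 = -1118

-1118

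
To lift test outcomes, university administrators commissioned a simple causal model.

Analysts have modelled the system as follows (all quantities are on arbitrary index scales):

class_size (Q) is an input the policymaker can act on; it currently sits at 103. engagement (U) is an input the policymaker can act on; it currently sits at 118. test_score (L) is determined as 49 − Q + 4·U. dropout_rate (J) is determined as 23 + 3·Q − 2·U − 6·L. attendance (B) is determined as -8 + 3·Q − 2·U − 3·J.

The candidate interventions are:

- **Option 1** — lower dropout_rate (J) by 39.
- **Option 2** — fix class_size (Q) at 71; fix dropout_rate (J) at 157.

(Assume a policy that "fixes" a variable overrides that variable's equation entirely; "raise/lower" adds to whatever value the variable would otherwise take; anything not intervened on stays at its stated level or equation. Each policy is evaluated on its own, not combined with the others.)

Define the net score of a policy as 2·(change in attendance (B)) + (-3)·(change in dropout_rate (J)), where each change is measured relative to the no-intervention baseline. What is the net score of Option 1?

Baseline:
  Q = 103
  U = 118
  L = 49 − 103 + 4·118 = 418
  J = 23 + 3·103 − 2·118 − 6·418 = -2412
  B = -8 + 3·103 − 2·118 − 3·(-2412) = 7301
Option 1 (J − 39):
  Q = 103
  U = 118
  L = 49 − 103 + 4·118 = 418
  J = 23 + 3·103 − 2·118 − 6·418 (−39 from intervention) = -2451
  B = -8 + 3·103 − 2·118 − 3·(-2451) = 7418
ΔB = 7418 − 7301 = 117; ΔJ = -2451 − (-2412) = -39
Score = 2·117 + (-3)·(-39) = 351

351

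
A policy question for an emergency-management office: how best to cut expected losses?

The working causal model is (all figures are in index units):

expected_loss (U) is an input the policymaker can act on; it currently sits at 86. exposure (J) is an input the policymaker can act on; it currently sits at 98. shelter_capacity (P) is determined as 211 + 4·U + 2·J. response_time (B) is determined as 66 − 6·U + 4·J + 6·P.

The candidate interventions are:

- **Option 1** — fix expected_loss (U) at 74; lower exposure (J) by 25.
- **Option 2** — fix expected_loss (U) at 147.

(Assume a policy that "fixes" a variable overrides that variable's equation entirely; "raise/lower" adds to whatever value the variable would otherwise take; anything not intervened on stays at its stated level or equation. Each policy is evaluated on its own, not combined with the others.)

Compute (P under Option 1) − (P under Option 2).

-342

Option 1 (U := 74, J − 25):
  U = 74
  J = 98 − 25 = 73
  P = 211 + 4·74 + 2·73 = 653
Option 2 (U := 147):
  U = 147
  J = 98
  P = 211 + 4·147 + 2·98 = 995
P: 653 − 995 = -342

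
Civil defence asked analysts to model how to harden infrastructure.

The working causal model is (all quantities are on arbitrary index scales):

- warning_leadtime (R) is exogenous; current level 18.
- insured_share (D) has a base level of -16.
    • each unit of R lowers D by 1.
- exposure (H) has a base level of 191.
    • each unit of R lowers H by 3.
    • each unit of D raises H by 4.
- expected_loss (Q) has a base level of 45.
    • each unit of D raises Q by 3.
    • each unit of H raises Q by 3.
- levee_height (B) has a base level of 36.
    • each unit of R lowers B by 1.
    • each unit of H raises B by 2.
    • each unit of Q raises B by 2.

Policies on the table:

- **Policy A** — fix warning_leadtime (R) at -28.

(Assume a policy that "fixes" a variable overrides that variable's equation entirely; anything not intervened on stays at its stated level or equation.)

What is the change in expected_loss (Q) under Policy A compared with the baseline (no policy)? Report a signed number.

Baseline:
  R = 18
  D = -16 − 18 = -34
  H = 191 − 3·18 + 4·(-34) = 1
  Q = 45 + 3·(-34) + 3·1 = -54
Policy A (R := -28):
  R = -28
  D = -16 − (-28) = 12
  H = 191 − 3·(-28) + 4·12 = 323
  Q = 45 + 3·12 + 3·323 = 1050
Change in Q: 1050 − (-54) = 1104

1104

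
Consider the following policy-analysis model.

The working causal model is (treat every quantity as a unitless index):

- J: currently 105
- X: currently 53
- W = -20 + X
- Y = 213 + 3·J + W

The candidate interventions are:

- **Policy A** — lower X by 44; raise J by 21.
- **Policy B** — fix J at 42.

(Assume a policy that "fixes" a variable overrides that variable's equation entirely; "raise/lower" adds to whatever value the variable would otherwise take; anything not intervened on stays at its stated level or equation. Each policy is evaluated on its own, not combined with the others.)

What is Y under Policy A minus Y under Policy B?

208

Policy A (X − 44, J + 21):
  J = 105 + 21 = 126
  X = 53 − 44 = 9
  W = -20 + 9 = -11
  Y = 213 + 3·126 + (-11) = 580
Policy B (J := 42):
  J = 42
  X = 53
  W = -20 + 53 = 33
  Y = 213 + 3·42 + 33 = 372
Y: 580 − 372 = 208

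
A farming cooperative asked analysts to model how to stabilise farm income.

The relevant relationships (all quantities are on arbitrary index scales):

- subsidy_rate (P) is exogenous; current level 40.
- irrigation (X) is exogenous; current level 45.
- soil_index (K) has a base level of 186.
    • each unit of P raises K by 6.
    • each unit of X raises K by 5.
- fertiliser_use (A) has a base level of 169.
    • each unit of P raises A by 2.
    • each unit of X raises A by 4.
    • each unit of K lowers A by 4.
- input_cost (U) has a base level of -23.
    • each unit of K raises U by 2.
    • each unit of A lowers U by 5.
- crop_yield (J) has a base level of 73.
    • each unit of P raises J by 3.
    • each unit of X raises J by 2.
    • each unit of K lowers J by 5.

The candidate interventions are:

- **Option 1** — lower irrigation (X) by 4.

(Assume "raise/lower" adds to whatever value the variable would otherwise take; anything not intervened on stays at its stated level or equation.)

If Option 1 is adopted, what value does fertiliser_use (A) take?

-2111

Option 1 (X − 4):
  P = 40
  X = 45 − 4 = 41
  K = 186 + 6·40 + 5·41 = 631
  A = 169 + 2·40 + 4·41 − 4·631 = -2111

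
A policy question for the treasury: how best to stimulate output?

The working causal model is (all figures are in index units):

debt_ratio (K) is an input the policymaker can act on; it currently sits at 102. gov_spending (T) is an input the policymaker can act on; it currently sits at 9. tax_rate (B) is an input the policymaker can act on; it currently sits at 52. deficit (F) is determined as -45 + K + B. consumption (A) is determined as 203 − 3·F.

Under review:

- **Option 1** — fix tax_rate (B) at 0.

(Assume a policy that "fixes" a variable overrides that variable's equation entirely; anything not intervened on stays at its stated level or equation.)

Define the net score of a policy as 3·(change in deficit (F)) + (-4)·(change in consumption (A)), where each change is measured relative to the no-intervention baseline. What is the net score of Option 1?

-780

Baseline:
  K = 102
  B = 52
  F = -45 + 102 + 52 = 109
  A = 203 − 3·109 = -124
Option 1 (B := 0):
  K = 102
  B = 0
  F = -45 + 102 + 0 = 57
  A = 203 − 3·57 = 32
ΔF = 57 − 109 = -52; ΔA = 32 − (-124) = 156
Score = 3·(-52) + (-4)·156 = -780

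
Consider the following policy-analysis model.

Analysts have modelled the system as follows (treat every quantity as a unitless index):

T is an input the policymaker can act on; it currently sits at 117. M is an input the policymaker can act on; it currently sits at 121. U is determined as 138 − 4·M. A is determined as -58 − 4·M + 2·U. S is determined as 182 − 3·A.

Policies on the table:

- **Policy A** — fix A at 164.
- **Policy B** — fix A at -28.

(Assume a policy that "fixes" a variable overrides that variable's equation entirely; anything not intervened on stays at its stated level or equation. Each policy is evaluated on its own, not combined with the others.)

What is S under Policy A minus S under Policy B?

Policy A (A := 164):
  M = 121
  U = 138 − 4·121 = -346
  A = 164
  S = 182 − 3·164 = -310
Policy B (A := -28):
  M = 121
  U = 138 − 4·121 = -346
  A = -28
  S = 182 − 3·(-28) = 266
S: -310 − 266 = -576

-576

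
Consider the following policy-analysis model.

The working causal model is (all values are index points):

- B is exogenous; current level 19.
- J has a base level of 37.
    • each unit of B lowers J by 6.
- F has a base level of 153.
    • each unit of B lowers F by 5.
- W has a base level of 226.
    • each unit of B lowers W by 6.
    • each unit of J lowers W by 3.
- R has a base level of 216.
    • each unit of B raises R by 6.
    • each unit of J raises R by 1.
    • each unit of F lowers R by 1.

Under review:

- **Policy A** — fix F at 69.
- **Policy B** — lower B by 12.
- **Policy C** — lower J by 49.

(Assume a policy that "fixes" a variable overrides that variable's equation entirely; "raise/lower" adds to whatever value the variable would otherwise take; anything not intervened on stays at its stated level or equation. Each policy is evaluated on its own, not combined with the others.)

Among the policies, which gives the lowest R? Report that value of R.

Policy A (F := 69):
  B = 19
  J = 37 − 6·19 = -77
  F = 69
  R = 216 + 6·19 + (-77) − 69 = 184
Policy B (B − 12):
  B = 19 − 12 = 7
  J = 37 − 6·7 = -5
  F = 153 − 5·7 = 118
  R = 216 + 6·7 + (-5) − 118 = 135
Policy C (J − 49):
  B = 19
  J = 37 − 6·19 (−49 from intervention) = -126
  F = 153 − 5·19 = 58
  R = 216 + 6·19 + (-126) − 58 = 146
Comparing — Policy A: R=184, Policy B: R=135, Policy C: R=146. Lowest is 135 (Policy B).

135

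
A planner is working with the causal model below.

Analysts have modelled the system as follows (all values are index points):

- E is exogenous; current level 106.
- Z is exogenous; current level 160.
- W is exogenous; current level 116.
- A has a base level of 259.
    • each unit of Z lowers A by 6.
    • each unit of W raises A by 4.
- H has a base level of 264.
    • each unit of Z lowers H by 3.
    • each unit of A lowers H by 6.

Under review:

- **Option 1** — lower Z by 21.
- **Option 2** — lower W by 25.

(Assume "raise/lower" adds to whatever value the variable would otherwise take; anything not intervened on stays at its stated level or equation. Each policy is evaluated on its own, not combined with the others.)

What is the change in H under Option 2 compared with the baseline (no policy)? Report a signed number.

600

Baseline:
  Z = 160
  W = 116
  A = 259 − 6·160 + 4·116 = -237
  H = 264 − 3·160 − 6·(-237) = 1206
Option 2 (W − 25):
  Z = 160
  W = 116 − 25 = 91
  A = 259 − 6·160 + 4·91 = -337
  H = 264 − 3·160 − 6·(-337) = 1806
Change in H: 1806 − 1206 = 600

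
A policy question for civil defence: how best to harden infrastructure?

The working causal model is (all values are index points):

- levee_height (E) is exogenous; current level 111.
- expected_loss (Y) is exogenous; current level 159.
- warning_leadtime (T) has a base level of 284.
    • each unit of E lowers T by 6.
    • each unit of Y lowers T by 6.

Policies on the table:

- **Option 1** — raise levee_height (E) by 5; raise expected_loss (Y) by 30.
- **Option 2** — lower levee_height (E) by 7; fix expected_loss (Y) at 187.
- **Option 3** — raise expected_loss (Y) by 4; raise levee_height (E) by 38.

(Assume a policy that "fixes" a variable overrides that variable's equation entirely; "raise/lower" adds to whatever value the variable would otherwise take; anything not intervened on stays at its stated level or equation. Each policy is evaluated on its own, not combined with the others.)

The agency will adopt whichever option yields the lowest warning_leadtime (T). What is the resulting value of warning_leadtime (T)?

Option 1 (E + 5, Y + 30):
  E = 111 + 5 = 116
  Y = 159 + 30 = 189
  T = 284 − 6·116 − 6·189 = -1546
Option 2 (E − 7, Y := 187):
  E = 111 − 7 = 104
  Y = 187
  T = 284 − 6·104 − 6·187 = -1462
Option 3 (Y + 4, E + 38):
  E = 111 + 38 = 149
  Y = 159 + 4 = 163
  T = 284 − 6·149 − 6·163 = -1588
Comparing — Option 1: T=-1546, Option 2: T=-1462, Option 3: T=-1588. Lowest is -1588 (Option 3).

-1588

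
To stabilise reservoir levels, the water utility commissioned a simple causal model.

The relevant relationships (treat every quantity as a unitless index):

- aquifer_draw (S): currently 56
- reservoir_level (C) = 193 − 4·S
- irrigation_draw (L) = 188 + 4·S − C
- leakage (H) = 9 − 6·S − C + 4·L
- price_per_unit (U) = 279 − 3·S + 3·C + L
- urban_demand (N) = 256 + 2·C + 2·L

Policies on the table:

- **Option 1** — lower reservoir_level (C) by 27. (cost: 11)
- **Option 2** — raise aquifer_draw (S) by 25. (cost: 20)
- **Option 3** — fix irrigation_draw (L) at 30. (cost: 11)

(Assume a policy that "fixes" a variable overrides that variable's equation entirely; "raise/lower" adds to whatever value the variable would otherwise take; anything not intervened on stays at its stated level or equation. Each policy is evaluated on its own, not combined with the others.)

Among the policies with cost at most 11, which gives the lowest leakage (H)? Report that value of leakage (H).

Option 1 (C − 27):
  S = 56
  C = 193 − 4·56 (−27 from intervention) = -58
  L = 188 + 4·56 − (-58) = 470
  H = 9 − 6·56 − (-58) + 4·470 = 1611
Option 3 (L := 30):
  S = 56
  C = 193 − 4·56 = -31
  L = 30
  H = 9 − 6·56 − (-31) + 4·30 = -176
Comparing — Option 1: H=1611, Option 3: H=-176. Lowest is -176 (Option 3).

-176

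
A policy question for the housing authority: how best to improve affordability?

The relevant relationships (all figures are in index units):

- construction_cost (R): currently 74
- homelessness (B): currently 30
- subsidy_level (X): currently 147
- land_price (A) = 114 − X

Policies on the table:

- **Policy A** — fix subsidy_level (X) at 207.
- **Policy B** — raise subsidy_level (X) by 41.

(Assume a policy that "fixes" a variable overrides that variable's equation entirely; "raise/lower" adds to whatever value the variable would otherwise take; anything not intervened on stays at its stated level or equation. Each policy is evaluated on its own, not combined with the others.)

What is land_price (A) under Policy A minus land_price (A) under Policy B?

-19

Policy A (X := 207):
  X = 207
  A = 114 − 207 = -93
Policy B (X + 41):
  X = 147 + 41 = 188
  A = 114 − 188 = -74
A: -93 − (-74) = -19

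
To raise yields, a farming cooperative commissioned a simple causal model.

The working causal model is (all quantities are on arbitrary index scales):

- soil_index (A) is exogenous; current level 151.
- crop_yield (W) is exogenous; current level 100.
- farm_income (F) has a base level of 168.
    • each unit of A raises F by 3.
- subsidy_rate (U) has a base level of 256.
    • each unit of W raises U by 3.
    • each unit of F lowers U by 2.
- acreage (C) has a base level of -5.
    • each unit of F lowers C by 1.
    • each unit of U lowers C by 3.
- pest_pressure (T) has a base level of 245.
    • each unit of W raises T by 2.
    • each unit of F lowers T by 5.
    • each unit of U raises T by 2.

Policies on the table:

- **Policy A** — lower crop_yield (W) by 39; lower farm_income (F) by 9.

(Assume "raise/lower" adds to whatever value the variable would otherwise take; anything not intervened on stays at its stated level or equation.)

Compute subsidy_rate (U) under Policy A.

Policy A (W − 39, F − 9):
  A = 151
  W = 100 − 39 = 61
  F = 168 + 3·151 (−9 from intervention) = 612
  U = 256 + 3·61 − 2·612 = -785

-785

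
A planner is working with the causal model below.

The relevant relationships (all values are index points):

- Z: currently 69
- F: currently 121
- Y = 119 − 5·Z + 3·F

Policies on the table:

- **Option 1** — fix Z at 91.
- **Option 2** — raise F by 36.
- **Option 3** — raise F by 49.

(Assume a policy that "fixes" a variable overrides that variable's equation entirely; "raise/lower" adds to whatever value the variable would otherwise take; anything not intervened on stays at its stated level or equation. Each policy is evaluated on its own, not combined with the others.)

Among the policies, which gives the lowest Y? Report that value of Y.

27

Option 1 (Z := 91):
  Z = 91
  F = 121
  Y = 119 − 5·91 + 3·121 = 27
Option 2 (F + 36):
  Z = 69
  F = 121 + 36 = 157
  Y = 119 − 5·69 + 3·157 = 245
Option 3 (F + 49):
  Z = 69
  F = 121 + 49 = 170
  Y = 119 − 5·69 + 3·170 = 284
Comparing — Option 1: Y=27, Option 2: Y=245, Option 3: Y=284. Lowest is 27 (Option 1).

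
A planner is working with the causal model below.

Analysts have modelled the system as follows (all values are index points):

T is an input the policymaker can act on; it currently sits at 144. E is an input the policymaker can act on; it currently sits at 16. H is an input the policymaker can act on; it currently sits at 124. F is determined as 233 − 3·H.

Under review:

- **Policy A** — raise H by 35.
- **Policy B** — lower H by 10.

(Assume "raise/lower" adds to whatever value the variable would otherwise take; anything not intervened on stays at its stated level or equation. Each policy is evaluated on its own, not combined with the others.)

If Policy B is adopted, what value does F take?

Policy B (H − 10):
  H = 124 − 10 = 114
  F = 233 − 3·114 = -109

-109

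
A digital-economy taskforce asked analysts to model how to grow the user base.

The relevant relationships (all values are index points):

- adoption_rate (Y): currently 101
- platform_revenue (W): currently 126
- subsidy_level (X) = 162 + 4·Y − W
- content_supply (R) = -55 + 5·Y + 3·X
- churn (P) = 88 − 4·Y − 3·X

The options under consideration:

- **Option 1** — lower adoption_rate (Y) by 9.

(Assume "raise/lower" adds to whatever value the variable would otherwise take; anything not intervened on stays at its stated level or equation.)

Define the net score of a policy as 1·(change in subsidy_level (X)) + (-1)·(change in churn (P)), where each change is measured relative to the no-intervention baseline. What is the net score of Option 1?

Baseline:
  Y = 101
  W = 126
  X = 162 + 4·101 − 126 = 440
  P = 88 − 4·101 − 3·440 = -1636
Option 1 (Y − 9):
  Y = 101 − 9 = 92
  W = 126
  X = 162 + 4·92 − 126 = 404
  P = 88 − 4·92 − 3·404 = -1492
ΔX = 404 − 440 = -36; ΔP = -1492 − (-1636) = 144
Score = 1·(-36) + (-1)·144 = -180

-180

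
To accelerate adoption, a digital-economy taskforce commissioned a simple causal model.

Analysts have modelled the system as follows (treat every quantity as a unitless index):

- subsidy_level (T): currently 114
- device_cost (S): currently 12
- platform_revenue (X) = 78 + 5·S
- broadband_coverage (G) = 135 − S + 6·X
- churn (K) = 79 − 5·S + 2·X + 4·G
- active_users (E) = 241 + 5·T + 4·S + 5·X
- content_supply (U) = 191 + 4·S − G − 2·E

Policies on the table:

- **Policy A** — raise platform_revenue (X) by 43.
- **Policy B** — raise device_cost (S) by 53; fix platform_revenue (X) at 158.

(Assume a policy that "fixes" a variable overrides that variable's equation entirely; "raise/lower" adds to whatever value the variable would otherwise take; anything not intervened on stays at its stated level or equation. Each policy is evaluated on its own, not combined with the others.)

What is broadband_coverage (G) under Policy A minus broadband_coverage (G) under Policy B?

Policy A (X + 43):
  S = 12
  X = 78 + 5·12 (+43 from intervention) = 181
  G = 135 − 12 + 6·181 = 1209
Policy B (S + 53, X := 158):
  S = 12 + 53 = 65
  X = 158
  G = 135 − 65 + 6·158 = 1018
G: 1209 − 1018 = 191

191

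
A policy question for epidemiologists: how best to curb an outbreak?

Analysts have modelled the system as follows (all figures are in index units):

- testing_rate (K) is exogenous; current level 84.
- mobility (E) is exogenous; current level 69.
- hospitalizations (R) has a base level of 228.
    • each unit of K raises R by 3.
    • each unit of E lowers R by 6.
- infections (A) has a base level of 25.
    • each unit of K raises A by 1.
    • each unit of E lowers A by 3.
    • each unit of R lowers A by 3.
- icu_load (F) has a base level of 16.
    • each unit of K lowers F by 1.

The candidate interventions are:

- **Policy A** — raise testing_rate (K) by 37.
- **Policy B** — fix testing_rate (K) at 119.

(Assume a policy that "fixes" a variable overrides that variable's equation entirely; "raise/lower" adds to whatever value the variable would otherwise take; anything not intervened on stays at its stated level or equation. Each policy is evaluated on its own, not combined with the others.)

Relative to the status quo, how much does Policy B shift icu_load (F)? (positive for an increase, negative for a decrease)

-35

Baseline:
  K = 84
  F = 16 − 84 = -68
Policy B (K := 119):
  K = 119
  F = 16 − 119 = -103
Change in F: -103 − (-68) = -35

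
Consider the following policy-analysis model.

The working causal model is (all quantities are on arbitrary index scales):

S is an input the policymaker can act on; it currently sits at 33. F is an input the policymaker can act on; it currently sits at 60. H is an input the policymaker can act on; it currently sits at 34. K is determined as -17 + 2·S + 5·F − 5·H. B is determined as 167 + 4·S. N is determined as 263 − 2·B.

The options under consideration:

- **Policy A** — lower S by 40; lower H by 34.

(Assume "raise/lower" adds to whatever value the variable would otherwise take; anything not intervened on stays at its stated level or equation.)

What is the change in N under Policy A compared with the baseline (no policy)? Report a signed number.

Baseline:
  S = 33
  B = 167 + 4·33 = 299
  N = 263 − 2·299 = -335
Policy A (S − 40, H − 34):
  S = 33 − 40 = -7
  B = 167 + 4·(-7) = 139
  N = 263 − 2·139 = -15
Change in N: -15 − (-335) = 320

320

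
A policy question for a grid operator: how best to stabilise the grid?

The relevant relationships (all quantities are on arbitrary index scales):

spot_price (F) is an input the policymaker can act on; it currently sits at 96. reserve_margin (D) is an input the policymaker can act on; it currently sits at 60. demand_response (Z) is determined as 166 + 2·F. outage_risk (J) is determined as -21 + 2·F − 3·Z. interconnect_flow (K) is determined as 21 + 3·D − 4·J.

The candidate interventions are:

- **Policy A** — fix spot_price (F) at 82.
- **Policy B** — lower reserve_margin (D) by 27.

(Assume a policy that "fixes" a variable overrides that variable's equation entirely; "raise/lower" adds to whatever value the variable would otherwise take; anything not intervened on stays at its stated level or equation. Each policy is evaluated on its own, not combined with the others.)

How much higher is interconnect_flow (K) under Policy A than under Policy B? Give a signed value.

Policy A (F := 82):
  F = 82
  D = 60
  Z = 166 + 2·82 = 330
  J = -21 + 2·82 − 3·330 = -847
  K = 21 + 3·60 − 4·(-847) = 3589
Policy B (D − 27):
  F = 96
  D = 60 − 27 = 33
  Z = 166 + 2·96 = 358
  J = -21 + 2·96 − 3·358 = -903
  K = 21 + 3·33 − 4·(-903) = 3732
K: 3589 − 3732 = -143

-143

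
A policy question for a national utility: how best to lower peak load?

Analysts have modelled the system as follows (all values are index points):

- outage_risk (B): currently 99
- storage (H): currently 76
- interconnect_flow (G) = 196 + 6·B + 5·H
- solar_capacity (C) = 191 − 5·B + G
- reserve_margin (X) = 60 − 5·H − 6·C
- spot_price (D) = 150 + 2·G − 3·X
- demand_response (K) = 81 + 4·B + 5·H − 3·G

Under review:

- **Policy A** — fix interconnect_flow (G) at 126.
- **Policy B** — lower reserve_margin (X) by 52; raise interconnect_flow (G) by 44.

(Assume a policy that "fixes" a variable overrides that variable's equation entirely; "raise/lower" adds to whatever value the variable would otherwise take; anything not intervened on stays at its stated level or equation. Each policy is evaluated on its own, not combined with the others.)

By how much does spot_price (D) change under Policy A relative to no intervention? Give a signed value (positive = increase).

-20880

Baseline:
  B = 99
  H = 76
  G = 196 + 6·99 + 5·76 = 1170
  C = 191 − 5·99 + 1170 = 866
  X = 60 − 5·76 − 6·866 = -5516
  D = 150 + 2·1170 − 3·(-5516) = 19038
Policy A (G := 126):
  B = 99
  H = 76
  G = 126
  C = 191 − 5·99 + 126 = -178
  X = 60 − 5·76 − 6·(-178) = 748
  D = 150 + 2·126 − 3·748 = -1842
Change in D: -1842 − 19038 = -20880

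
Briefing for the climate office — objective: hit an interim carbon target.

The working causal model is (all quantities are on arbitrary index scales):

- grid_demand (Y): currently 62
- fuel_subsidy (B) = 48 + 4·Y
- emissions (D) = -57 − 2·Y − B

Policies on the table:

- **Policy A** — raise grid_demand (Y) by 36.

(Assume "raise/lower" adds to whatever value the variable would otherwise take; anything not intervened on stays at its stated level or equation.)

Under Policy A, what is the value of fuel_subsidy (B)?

Policy A (Y + 36):
  Y = 62 + 36 = 98
  B = 48 + 4·98 = 440

440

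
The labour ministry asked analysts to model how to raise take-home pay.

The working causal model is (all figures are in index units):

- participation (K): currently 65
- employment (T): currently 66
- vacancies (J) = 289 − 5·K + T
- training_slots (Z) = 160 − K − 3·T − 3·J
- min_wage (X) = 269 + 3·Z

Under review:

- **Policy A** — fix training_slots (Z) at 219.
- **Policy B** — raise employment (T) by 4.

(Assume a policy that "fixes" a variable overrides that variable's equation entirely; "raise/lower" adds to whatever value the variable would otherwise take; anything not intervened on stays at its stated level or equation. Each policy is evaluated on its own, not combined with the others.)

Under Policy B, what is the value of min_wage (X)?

Policy B (T + 4):
  K = 65
  T = 66 + 4 = 70
  J = 289 − 5·65 + 70 = 34
  Z = 160 − 65 − 3·70 − 3·34 = -217
  X = 269 + 3·(-217) = -382

-382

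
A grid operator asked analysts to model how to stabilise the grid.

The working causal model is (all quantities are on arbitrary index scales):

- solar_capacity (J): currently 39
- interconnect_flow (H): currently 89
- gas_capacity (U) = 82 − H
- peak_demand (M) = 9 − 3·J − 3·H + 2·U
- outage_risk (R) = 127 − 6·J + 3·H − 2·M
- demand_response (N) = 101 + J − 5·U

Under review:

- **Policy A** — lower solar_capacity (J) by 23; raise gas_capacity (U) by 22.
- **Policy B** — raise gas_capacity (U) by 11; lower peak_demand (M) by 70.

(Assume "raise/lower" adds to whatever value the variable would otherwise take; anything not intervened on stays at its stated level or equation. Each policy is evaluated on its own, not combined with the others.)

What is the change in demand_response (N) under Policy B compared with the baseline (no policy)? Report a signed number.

-55

Baseline:
  J = 39
  H = 89
  U = 82 − 89 = -7
  N = 101 + 39 − 5·(-7) = 175
Policy B (U + 11, M − 70):
  J = 39
  H = 89
  U = 82 − 89 (+11 from intervention) = 4
  N = 101 + 39 − 5·4 = 120
Change in N: 120 − 175 = -55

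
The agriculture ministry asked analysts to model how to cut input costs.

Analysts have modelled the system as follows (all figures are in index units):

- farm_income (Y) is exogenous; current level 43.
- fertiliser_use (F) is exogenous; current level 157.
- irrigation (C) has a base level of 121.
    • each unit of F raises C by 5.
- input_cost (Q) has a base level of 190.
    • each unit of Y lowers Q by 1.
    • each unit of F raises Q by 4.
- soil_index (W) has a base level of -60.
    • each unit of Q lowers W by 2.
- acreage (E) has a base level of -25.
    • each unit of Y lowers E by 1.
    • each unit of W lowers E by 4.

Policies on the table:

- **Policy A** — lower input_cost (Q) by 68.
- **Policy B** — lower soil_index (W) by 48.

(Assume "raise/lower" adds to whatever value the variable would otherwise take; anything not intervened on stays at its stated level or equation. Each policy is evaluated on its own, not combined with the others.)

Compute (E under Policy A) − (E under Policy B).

-736

Policy A (Q − 68):
  Y = 43
  F = 157
  Q = 190 − 43 + 4·157 (−68 from intervention) = 707
  W = -60 − 2·707 = -1474
  E = -25 − 43 − 4·(-1474) = 5828
Policy B (W − 48):
  Y = 43
  F = 157
  Q = 190 − 43 + 4·157 = 775
  W = -60 − 2·775 (−48 from intervention) = -1658
  E = -25 − 43 − 4·(-1658) = 6564
E: 5828 − 6564 = -736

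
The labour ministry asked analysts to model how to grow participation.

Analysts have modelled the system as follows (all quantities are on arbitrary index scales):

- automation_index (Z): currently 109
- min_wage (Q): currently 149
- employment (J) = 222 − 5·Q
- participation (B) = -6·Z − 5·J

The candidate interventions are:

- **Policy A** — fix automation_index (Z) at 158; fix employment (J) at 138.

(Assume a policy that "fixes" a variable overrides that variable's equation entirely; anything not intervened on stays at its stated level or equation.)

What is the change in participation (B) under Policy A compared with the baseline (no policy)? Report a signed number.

-3599

Baseline:
  Z = 109
  Q = 149
  J = 222 − 5·149 = -523
  B = 0 − 6·109 − 5·(-523) = 1961
Policy A (Z := 158, J := 138):
  Z = 158
  Q = 149
  J = 138
  B = 0 − 6·158 − 5·138 = -1638
Change in B: -1638 − 1961 = -3599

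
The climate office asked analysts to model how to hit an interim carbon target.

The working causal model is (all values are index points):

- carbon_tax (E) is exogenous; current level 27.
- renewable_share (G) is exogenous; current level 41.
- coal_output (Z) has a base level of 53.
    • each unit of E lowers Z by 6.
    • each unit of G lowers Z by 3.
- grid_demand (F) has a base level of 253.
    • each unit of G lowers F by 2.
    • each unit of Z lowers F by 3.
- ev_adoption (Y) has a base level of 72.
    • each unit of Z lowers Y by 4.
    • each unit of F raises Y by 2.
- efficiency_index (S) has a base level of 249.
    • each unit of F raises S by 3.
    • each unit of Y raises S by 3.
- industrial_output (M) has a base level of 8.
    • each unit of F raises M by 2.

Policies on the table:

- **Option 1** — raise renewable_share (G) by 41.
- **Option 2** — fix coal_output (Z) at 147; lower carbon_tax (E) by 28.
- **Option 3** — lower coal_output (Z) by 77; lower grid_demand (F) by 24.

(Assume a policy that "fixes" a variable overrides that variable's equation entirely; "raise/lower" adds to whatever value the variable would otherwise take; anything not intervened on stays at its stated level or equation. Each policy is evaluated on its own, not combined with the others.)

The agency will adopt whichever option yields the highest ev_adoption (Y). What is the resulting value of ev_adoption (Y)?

Option 1 (G + 41):
  E = 27
  G = 41 + 41 = 82
  Z = 53 − 6·27 − 3·82 = -355
  F = 253 − 2·82 − 3·(-355) = 1154
  Y = 72 − 4·(-355) + 2·1154 = 3800
Option 2 (Z := 147, E − 28):
  E = 27 − 28 = -1
  G = 41
  Z = 147
  F = 253 − 2·41 − 3·147 = -270
  Y = 72 − 4·147 + 2·(-270) = -1056
Option 3 (Z − 77, F − 24):
  E = 27
  G = 41
  Z = 53 − 6·27 − 3·41 (−77 from intervention) = -309
  F = 253 − 2·41 − 3·(-309) (−24 from intervention) = 1074
  Y = 72 − 4·(-309) + 2·1074 = 3456
Comparing — Option 1: Y=3800, Option 2: Y=-1056, Option 3: Y=3456. Highest is 3800 (Option 1).

3800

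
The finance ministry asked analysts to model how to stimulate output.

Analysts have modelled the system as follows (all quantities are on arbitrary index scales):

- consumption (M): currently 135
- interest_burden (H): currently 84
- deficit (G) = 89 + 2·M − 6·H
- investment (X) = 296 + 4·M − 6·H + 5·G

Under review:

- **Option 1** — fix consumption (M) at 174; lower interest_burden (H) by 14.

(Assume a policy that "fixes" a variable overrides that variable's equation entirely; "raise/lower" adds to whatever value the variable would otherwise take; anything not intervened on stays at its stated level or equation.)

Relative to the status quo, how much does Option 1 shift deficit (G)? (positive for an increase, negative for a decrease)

162

Baseline:
  M = 135
  H = 84
  G = 89 + 2·135 − 6·84 = -145
Option 1 (M := 174, H − 14):
  M = 174
  H = 84 − 14 = 70
  G = 89 + 2·174 − 6·70 = 17
Change in G: 17 − (-145) = 162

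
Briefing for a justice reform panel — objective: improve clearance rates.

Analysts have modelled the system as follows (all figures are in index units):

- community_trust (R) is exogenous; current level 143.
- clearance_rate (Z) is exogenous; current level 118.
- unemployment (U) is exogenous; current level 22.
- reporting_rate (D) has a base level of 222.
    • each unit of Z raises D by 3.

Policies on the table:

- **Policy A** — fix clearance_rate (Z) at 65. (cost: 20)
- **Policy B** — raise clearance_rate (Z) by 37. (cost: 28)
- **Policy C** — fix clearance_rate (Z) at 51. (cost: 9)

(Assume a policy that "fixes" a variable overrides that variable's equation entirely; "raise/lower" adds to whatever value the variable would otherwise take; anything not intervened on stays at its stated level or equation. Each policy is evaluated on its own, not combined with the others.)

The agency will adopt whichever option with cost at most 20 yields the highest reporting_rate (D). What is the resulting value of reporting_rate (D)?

Policy A (Z := 65):
  Z = 65
  D = 222 + 3·65 = 417
Policy C (Z := 51):
  Z = 51
  D = 222 + 3·51 = 375
Comparing — Policy A: D=417, Policy C: D=375. Highest is 417 (Policy A).

417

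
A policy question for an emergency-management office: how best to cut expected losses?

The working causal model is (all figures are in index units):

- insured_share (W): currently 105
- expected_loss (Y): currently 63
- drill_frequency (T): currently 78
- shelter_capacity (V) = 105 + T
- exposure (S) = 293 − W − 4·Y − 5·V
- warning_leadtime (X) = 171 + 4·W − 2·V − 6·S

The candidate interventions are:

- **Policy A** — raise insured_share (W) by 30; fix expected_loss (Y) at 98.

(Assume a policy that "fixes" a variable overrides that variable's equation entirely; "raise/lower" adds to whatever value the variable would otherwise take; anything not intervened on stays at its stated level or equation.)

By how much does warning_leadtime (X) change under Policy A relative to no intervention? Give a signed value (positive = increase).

1140

Baseline:
  W = 105
  Y = 63
  T = 78
  V = 105 + 78 = 183
  S = 293 − 105 − 4·63 − 5·183 = -979
  X = 171 + 4·105 − 2·183 − 6·(-979) = 6099
Policy A (W + 30, Y := 98):
  W = 105 + 30 = 135
  Y = 98
  T = 78
  V = 105 + 78 = 183
  S = 293 − 135 − 4·98 − 5·183 = -1149
  X = 171 + 4·135 − 2·183 − 6·(-1149) = 7239
Change in X: 7239 − 6099 = 1140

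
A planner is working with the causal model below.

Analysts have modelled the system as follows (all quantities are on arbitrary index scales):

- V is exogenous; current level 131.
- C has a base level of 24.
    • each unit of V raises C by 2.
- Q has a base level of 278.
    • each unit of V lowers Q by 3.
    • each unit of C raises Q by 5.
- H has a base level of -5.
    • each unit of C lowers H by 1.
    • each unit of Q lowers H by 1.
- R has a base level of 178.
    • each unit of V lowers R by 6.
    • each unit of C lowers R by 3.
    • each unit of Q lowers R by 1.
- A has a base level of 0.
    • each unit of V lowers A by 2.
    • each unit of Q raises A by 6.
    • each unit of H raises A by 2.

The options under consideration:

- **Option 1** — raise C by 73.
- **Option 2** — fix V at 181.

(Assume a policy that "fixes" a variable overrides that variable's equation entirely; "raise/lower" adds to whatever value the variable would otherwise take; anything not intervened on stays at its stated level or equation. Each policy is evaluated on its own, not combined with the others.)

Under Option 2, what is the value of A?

Option 2 (V := 181):
  V = 181
  C = 24 + 2·181 = 386
  Q = 278 − 3·181 + 5·386 = 1665
  H = -5 − 386 − 1665 = -2056
  A = 0 − 2·181 + 6·1665 + 2·(-2056) = 5516

5516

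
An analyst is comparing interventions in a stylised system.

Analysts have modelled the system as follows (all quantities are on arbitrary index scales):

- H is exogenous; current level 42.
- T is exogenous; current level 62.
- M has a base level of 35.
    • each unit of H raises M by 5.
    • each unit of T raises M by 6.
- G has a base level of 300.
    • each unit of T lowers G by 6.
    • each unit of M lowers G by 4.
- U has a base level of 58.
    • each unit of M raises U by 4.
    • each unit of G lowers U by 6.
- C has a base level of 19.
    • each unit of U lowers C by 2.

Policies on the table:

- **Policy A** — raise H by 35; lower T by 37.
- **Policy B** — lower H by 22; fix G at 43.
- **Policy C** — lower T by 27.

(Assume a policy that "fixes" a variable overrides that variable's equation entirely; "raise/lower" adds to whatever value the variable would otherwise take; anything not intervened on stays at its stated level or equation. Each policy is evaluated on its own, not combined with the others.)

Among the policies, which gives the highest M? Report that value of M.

570

Policy A (H + 35, T − 37):
  H = 42 + 35 = 77
  T = 62 − 37 = 25
  M = 35 + 5·77 + 6·25 = 570
Policy B (H − 22, G := 43):
  H = 42 − 22 = 20
  T = 62
  M = 35 + 5·20 + 6·62 = 507
Policy C (T − 27):
  H = 42
  T = 62 − 27 = 35
  M = 35 + 5·42 + 6·35 = 455
Comparing — Policy A: M=570, Policy B: M=507, Policy C: M=455. Highest is 570 (Policy A).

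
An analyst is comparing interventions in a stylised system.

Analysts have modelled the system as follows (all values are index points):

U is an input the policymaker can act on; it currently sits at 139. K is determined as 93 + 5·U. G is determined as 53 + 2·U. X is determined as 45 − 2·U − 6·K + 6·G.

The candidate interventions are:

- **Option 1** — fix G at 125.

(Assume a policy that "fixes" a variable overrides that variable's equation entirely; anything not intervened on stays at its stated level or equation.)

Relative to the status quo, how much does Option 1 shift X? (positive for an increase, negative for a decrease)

-1236

Baseline:
  U = 139
  K = 93 + 5·139 = 788
  G = 53 + 2·139 = 331
  X = 45 − 2·139 − 6·788 + 6·331 = -2975
Option 1 (G := 125):
  U = 139
  K = 93 + 5·139 = 788
  G = 125
  X = 45 − 2·139 − 6·788 + 6·125 = -4211
Change in X: -4211 − (-2975) = -1236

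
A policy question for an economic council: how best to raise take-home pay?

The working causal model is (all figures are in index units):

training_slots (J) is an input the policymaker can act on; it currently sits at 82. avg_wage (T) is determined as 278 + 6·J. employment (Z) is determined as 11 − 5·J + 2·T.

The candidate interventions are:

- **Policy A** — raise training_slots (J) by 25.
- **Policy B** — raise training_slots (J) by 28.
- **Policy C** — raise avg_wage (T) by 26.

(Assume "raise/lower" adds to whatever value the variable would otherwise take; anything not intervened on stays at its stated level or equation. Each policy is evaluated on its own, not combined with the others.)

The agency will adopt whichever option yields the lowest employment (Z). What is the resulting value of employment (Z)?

Policy A (J + 25):
  J = 82 + 25 = 107
  T = 278 + 6·107 = 920
  Z = 11 − 5·107 + 2·920 = 1316
Policy B (J + 28):
  J = 82 + 28 = 110
  T = 278 + 6·110 = 938
  Z = 11 − 5·110 + 2·938 = 1337
Policy C (T + 26):
  J = 82
  T = 278 + 6·82 (+26 from intervention) = 796
  Z = 11 − 5·82 + 2·796 = 1193
Comparing — Policy A: Z=1316, Policy B: Z=1337, Policy C: Z=1193. Lowest is 1193 (Policy C).

1193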